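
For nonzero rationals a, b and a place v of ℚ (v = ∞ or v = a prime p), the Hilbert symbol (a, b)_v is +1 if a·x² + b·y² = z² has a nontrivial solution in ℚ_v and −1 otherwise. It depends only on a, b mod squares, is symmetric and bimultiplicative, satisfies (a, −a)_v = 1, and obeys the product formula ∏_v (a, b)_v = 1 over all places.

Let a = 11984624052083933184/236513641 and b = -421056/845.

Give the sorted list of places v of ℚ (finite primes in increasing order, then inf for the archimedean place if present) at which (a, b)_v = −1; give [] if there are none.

(a, b) ≡ (1257019, -3655) mod (ℚ^×)²; places V = {2, 3, 5, 7, 11, 13, 17, 23, 31, 41, 43, ∞}.
(a,b)_13: α=-6, u≡9; β=-2, v≡8 (mod 13); (9|13)=+1, (8|13)=-1; sign (−1)^0·+1^-2·-1^-6 = +1.
(a,b)_41: α=1, u≡16; β=0, v≡35 (mod 41); (16|41)=+1, (35|41)=-1; sign (−1)^0·+1^0·-1^1 = -1.
(a,b)_23: α=1, u≡10; β=0, v≡3 (mod 23); (10|23)=-1, (3|23)=+1; sign (−1)^0·-1^0·+1^1 = +1.
(a,b)_43: α=3, u≡23; β=1, v≡25 (mod 43); (23|43)=+1, (25|43)=+1; sign (−1)^1·+1^1·+1^3 = -1.
(a,b)_3: α=2, u≡1; β=2, v≡2 (mod 3); (1|3)=+1, (2|3)=-1; sign (−1)^0·+1^2·-1^2 = +1.
(a,b)_5: α=0, u≡4; β=-1, v≡1 (mod 5); (4|5)=+1, (1|5)=+1; sign (−1)^0·+1^-1·+1^0 = +1.
(a,b)_11: α=2, u≡4; β=0, v≡10 (mod 11); (4|11)=+1, (10|11)=-1; sign (−1)^0·+1^0·-1^2 = +1.
(a,b)_7: α=-2, u≡4; β=0, v≡3 (mod 7); (4|7)=+1, (3|7)=-1; sign (−1)^0·+1^0·-1^-2 = +1.
(a,b)_17: α=2, u≡6; β=1, v≡10 (mod 17); (6|17)=-1, (10|17)=-1; sign (−1)^0·-1^1·-1^2 = -1.
(a,b)_2: α=14, β=6; u≡3, v≡1 (mod 8); ε(u)ε(v)=1·0, αω(v)=14·0, βω(u)=6·1; sum ≡ 0  ⇒  +1.
(a,b)_∞: sgn(1257019)=+, sgn(-3655)=−, so +1.
(a,b)_31: α=1, u≡10; β=0, v≡6 (mod 31); (10|31)=+1, (6|31)=-1; sign (−1)^0·+1^0·-1^1 = -1.
Ram(1257019, -3655) = {17, 31, 41, 43}; no ℚ_17-point on the conic.

[17, 31, 41, 43]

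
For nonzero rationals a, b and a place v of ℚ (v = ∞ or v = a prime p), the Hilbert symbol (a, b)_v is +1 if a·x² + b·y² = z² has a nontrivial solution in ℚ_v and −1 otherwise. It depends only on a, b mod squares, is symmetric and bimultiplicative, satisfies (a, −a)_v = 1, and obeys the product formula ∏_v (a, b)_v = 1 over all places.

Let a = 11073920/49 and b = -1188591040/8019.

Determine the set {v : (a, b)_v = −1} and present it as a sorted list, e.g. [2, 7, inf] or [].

[5, 11]

(a, b) ≡ (1430, -85085) mod (ℚ^×)²; places V = {2, 3, 5, 7, 11, 13, 17, ∞}.
(a,b)_5: α=1, u≡1; β=1, v≡3 (mod 5); (1|5)=+1, (3|5)=-1; sign (−1)^0·+1^1·-1^1 = -1.
(a,b)_7: α=-2, u≡4; β=5, v≡2 (mod 7); (4|7)=+1, (2|7)=+1; sign (−1)^0·+1^5·+1^-2 = +1.
(a,b)_∞: sgn(1430)=+, sgn(-85085)=−, so +1.
(a,b)_17: α=0, u≡8; β=1, v≡6 (mod 17); (8|17)=+1, (6|17)=-1; sign (−1)^0·+1^1·-1^0 = +1.
(a,b)_11: α=3, u≡3; β=-1, v≡4 (mod 11); (3|11)=+1, (4|11)=+1; sign (−1)^1·+1^-1·+1^3 = -1.
(a,b)_2: α=7, β=6; u≡3, v≡3 (mod 8); ε(u)ε(v)=1·1, αω(v)=7·1, βω(u)=6·1; sum ≡ 0  ⇒  +1.
(a,b)_3: α=0, u≡2; β=-6, v≡1 (mod 3); (2|3)=-1, (1|3)=+1; sign (−1)^0·-1^-6·+1^0 = +1.
(a,b)_13: α=1, u≡8; β=1, v≡7 (mod 13); (8|13)=-1, (7|13)=-1; sign (−1)^0·-1^1·-1^1 = +1.
(1430, -85085 / ℚ) ramifies at {5, 11}: a division algebra.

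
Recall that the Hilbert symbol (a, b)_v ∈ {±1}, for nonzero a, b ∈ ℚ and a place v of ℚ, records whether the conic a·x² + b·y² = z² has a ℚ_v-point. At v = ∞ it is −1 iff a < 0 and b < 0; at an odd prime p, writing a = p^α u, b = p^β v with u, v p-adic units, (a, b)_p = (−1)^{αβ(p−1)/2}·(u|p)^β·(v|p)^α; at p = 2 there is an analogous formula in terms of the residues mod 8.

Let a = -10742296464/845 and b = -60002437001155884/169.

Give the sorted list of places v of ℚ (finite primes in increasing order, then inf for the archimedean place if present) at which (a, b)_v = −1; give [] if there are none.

[41, inf]

Mod squares: a ≡ -143405, b ≡ -779. Check v ∈ {∞, 2, 3, 5, 13, 17, 19, 23, 29, 41, 43}.
v=19: a=19^0·(≡16), b=19^1·(≡11) mod 19; (16|19)=+1, (11|19)=+1; (−1)^{0·1·9}·(+1)^1·(+1)^0 = +1.
v=23: a=23^1·(≡10), b=23^2·(≡8) mod 23; (10|23)=-1, (8|23)=+1; (−1)^{1·2·11}·(-1)^2·(+1)^1 = +1.
v=41: a=41^0·(≡38), b=41^1·(≡11) mod 41; (38|41)=-1, (11|41)=-1; (−1)^{0·1·20}·(-1)^1·(-1)^0 = -1.
v=17: a=17^2·(≡5), b=17^2·(≡5) mod 17; (5|17)=-1, (5|17)=-1; (−1)^{2·2·8}·(-1)^2·(-1)^2 = +1.
v=29: a=29^1·(≡15), b=29^2·(≡7) mod 29; (15|29)=-1, (7|29)=+1; (−1)^{1·2·14}·(-1)^2·(+1)^1 = +1.
v=5: a=5^-1·(≡4), b=5^0·(≡4) mod 5; (4|5)=+1, (4|5)=+1; (−1)^{-1·0·2}·(+1)^0·(+1)^-1 = +1.
v=∞: -143405 < 0 and -779 < 0  ⇒  (a,b)_∞ = -1.
v=13: a=13^-2·(≡2), b=13^-2·(≡12) mod 13; (2|13)=-1, (12|13)=+1; (−1)^{-2·-2·6}·(-1)^-2·(+1)^-2 = +1.
v=3: a=3^4·(≡1), b=3^4·(≡1) mod 3; (1|3)=+1, (1|3)=+1; (−1)^{4·4·1}·(+1)^4·(+1)^4 = +1.
v=43: a=43^1·(≡32), b=43^2·(≡14) mod 43; (32|43)=-1, (14|43)=+1; (−1)^{1·2·21}·(-1)^2·(+1)^1 = +1.
v=2: v_2(a)=4, v_2(b)=2; units ≡ 3, 5 (mod 8); ε·ε+αω+βω = 1·0+4·1+2·1 ≡ 0  ⇒  (a,b)_2 = +1.
(-143405, -779 / ℚ) ramifies at {41, ∞}: a division algebra.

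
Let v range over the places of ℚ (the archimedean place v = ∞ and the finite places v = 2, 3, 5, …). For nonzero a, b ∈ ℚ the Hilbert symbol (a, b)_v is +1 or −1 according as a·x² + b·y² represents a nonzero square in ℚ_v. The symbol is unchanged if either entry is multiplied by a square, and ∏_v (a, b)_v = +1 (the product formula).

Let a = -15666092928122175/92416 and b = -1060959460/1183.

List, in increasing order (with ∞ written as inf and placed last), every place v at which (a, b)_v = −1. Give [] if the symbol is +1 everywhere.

[5, 7, 41, inf]

Mod squares: a ≡ -7, b ≡ -53095. Check v ∈ {∞, 2, 3, 5, 7, 11, 13, 17, 19, 37, 41}.
v=2: v_2(a)=-8, v_2(b)=2; units ≡ 1, 1 (mod 8); ε·ε+αω+βω = 0·0+-8·0+2·0 ≡ 0  ⇒  (a,b)_2 = +1.
v=19: a=19^-2·(≡14), b=19^0·(≡13) mod 19; (14|19)=-1, (13|19)=-1; (−1)^{-2·0·9}·(-1)^0·(-1)^-2 = +1.
v=13: a=13^0·(≡6), b=13^-2·(≡9) mod 13; (6|13)=-1, (9|13)=+1; (−1)^{0·-2·6}·(-1)^-2·(+1)^0 = +1.
v=7: a=7^3·(≡3), b=7^-1·(≡6) mod 7; (3|7)=-1, (6|7)=-1; (−1)^{3·-1·3}·(-1)^-1·(-1)^3 = -1.
v=41: a=41^2·(≡14), b=41^1·(≡26) mod 41; (14|41)=-1, (26|41)=-1; (−1)^{2·1·20}·(-1)^1·(-1)^2 = -1.
v=17: a=17^0·(≡5), b=17^2·(≡1) mod 17; (5|17)=-1, (1|17)=+1; (−1)^{0·2·8}·(-1)^2·(+1)^0 = +1.
v=3: a=3^8·(≡2), b=3^0·(≡2) mod 3; (2|3)=-1, (2|3)=-1; (−1)^{8·0·1}·(-1)^0·(-1)^8 = +1.
v=∞: -7 < 0 and -53095 < 0  ⇒  (a,b)_∞ = -1.
v=11: a=11^2·(≡5), b=11^2·(≡10) mod 11; (5|11)=+1, (10|11)=-1; (−1)^{2·2·5}·(+1)^2·(-1)^2 = +1.
v=37: a=37^2·(≡11), b=37^1·(≡24) mod 37; (11|37)=+1, (24|37)=-1; (−1)^{2·1·18}·(+1)^1·(-1)^2 = +1.
v=5: a=5^2·(≡3), b=5^1·(≡1) mod 5; (3|5)=-1, (1|5)=+1; (−1)^{2·1·2}·(-1)^1·(+1)^2 = -1.
(-7, -53095 / ℚ) ramifies at {5, 7, 41, ∞}: a division algebra.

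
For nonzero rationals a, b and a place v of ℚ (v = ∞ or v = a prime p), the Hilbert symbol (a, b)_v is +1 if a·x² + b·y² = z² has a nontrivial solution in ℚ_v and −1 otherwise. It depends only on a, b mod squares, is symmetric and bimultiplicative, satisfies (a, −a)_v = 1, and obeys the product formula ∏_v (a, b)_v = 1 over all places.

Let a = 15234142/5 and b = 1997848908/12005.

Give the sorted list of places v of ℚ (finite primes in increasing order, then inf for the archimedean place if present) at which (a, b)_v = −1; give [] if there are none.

Mod squares: a ≡ 1190, b ≡ 15. Check v ∈ {∞, 2, 3, 5, 7, 11, 17, 23}.
v=11: a=11^2·(≡8), b=11^2·(≡4) mod 11; (8|11)=-1, (4|11)=+1; (−1)^{2·2·5}·(-1)^2·(+1)^2 = +1.
v=5: a=5^-1·(≡2), b=5^-1·(≡3) mod 5; (2|5)=-1, (3|5)=-1; (−1)^{-1·-1·2}·(-1)^-1·(-1)^-1 = +1.
v=17: a=17^1·(≡1), b=17^2·(≡8) mod 17; (1|17)=+1, (8|17)=+1; (−1)^{1·2·8}·(+1)^2·(+1)^1 = +1.
v=7: a=7^1·(≡4), b=7^-4·(≡4) mod 7; (4|7)=+1, (4|7)=+1; (−1)^{1·-4·3}·(+1)^-4·(+1)^1 = +1.
v=2: v_2(a)=1, v_2(b)=2; units ≡ 3, 7 (mod 8); ε·ε+αω+βω = 1·1+1·0+2·1 ≡ 1  ⇒  (a,b)_2 = -1.
v=3: a=3^0·(≡2), b=3^3·(≡2) mod 3; (2|3)=-1, (2|3)=-1; (−1)^{0·3·1}·(-1)^3·(-1)^0 = -1.
v=∞: 1190 > 0 and 15 > 0  ⇒  (a,b)_∞ = +1.
v=23: a=23^2·(≡5), b=23^2·(≡17) mod 23; (5|23)=-1, (17|23)=-1; (−1)^{2·2·11}·(-1)^2·(-1)^2 = +1.
(1190, 15 / ℚ) ramifies at {2, 3}: a division algebra.

[2, 3]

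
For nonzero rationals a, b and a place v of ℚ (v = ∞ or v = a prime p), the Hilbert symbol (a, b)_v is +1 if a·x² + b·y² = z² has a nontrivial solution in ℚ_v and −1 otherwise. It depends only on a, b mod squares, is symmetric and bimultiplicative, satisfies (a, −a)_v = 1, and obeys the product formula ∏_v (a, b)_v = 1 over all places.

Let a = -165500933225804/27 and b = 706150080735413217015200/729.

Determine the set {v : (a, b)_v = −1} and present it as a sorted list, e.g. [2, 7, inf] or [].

[3, 53]

(a, b) ≡ (-33, 3878858) mod (ℚ^×)²; places V = {2, 3, 5, 11, 23, 37, 43, 53, ∞}.
(a,b)_2: α=2, β=5; u≡7, v≡5 (mod 8); ε(u)ε(v)=1·0, αω(v)=2·1, βω(u)=5·0; sum ≡ 0  ⇒  +1.
(a,b)_23: α=2, u≡1; β=3, v≡10 (mod 23); (1|23)=+1, (10|23)=-1; sign (−1)^0·+1^3·-1^2 = +1.
(a,b)_53: α=2, u≡35; β=3, v≡43 (mod 53); (35|53)=-1, (43|53)=+1; sign (−1)^0·-1^3·+1^2 = -1.
(a,b)_∞: sgn(-33)=−, sgn(3878858)=+, so +1.
(a,b)_3: α=-3, u≡1; β=-6, v≡2 (mod 3); (1|3)=+1, (2|3)=-1; sign (−1)^0·+1^-6·-1^-3 = -1.
(a,b)_37: α=2, u≡12; β=3, v≡29 (mod 37); (12|37)=+1, (29|37)=-1; sign (−1)^0·+1^3·-1^2 = +1.
(a,b)_43: α=2, u≡1; β=3, v≡9 (mod 43); (1|43)=+1, (9|43)=+1; sign (−1)^0·+1^3·+1^2 = +1.
(a,b)_11: α=1, u≡6; β=2, v≡5 (mod 11); (6|11)=-1, (5|11)=+1; sign (−1)^0·-1^2·+1^1 = +1.
(a,b)_5: α=0, u≡3; β=2, v≡2 (mod 5); (3|5)=-1, (2|5)=-1; sign (−1)^0·-1^2·-1^0 = +1.
Ram(-33, 3878858) = {3, 53}; no ℚ_3-point on the conic.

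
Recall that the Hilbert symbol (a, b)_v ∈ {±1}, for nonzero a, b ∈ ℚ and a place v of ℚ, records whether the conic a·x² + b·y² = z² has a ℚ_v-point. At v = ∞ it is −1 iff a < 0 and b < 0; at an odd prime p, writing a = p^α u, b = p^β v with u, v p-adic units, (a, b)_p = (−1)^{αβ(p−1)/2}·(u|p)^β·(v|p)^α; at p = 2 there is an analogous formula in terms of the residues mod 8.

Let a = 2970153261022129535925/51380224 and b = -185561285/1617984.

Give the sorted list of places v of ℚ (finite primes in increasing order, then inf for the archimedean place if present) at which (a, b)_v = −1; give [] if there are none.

Mod squares: a ≡ 7733, b ≡ -77285. Check v ∈ {∞, 2, 3, 5, 7, 11, 13, 19, 29, 37, 41, 53}.
v=41: a=41^2·(≡37), b=41^1·(≡23) mod 41; (37|41)=+1, (23|41)=+1; (−1)^{2·1·20}·(+1)^1·(+1)^2 = +1.
v=19: a=19^1·(≡2), b=19^0·(≡11) mod 19; (2|19)=-1, (11|19)=+1; (−1)^{1·0·9}·(-1)^0·(+1)^1 = +1.
v=53: a=53^0·(≡41), b=53^-2·(≡10) mod 53; (41|53)=-1, (10|53)=+1; (−1)^{0·-2·26}·(-1)^-2·(+1)^0 = +1.
v=13: a=13^2·(≡11), b=13^1·(≡4) mod 13; (11|13)=-1, (4|13)=+1; (−1)^{2·1·6}·(-1)^1·(+1)^2 = -1.
v=11: a=11^3·(≡7), b=11^0·(≡5) mod 11; (7|11)=-1, (5|11)=+1; (−1)^{3·0·5}·(-1)^0·(+1)^3 = +1.
v=2: v_2(a)=-20, v_2(b)=-6; units ≡ 5, 3 (mod 8); ε·ε+αω+βω = 0·1+-20·1+-6·1 ≡ 0  ⇒  (a,b)_2 = +1.
v=7: a=7^-2·(≡3), b=7^4·(≡4) mod 7; (3|7)=-1, (4|7)=+1; (−1)^{-2·4·3}·(-1)^4·(+1)^-2 = +1.
v=29: a=29^2·(≡2), b=29^1·(≡17) mod 29; (2|29)=-1, (17|29)=-1; (−1)^{2·1·14}·(-1)^1·(-1)^2 = -1.
v=∞: 7733 > 0 and -77285 < 0  ⇒  (a,b)_∞ = +1.
v=3: a=3^12·(≡2), b=3^-2·(≡1) mod 3; (2|3)=-1, (1|3)=+1; (−1)^{12·-2·1}·(-1)^-2·(+1)^12 = +1.
v=37: a=37^1·(≡19), b=37^0·(≡24) mod 37; (19|37)=-1, (24|37)=-1; (−1)^{1·0·18}·(-1)^0·(-1)^1 = -1.
v=5: a=5^2·(≡3), b=5^1·(≡2) mod 5; (3|5)=-1, (2|5)=-1; (−1)^{2·1·2}·(-1)^1·(-1)^2 = -1.
Ram(7733, -77285) = {5, 13, 29, 37}; no ℚ_5-point on the conic.

[5, 13, 29, 37]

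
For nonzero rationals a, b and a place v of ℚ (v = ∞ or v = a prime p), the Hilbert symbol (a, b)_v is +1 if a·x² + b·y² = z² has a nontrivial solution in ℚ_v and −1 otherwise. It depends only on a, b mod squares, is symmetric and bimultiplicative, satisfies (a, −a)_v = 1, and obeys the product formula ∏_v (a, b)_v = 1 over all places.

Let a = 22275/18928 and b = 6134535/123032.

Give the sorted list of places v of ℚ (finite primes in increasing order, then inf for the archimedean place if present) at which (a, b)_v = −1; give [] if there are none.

[2, 5]

Mod squares: a ≡ 77, b ≡ 170170. Check v ∈ {∞, 2, 3, 5, 7, 11, 13, 17}.
v=2: v_2(a)=-4, v_2(b)=-3; units ≡ 5, 5 (mod 8); ε·ε+αω+βω = 0·0+-4·1+-3·1 ≡ 1  ⇒  (a,b)_2 = -1.
v=13: a=13^-2·(≡4), b=13^-3·(≡1) mod 13; (4|13)=+1, (1|13)=+1; (−1)^{-2·-3·6}·(+1)^-3·(+1)^-2 = +1.
v=3: a=3^4·(≡2), b=3^8·(≡1) mod 3; (2|3)=-1, (1|3)=+1; (−1)^{4·8·1}·(-1)^8·(+1)^4 = +1.
v=∞: 77 > 0 and 170170 > 0  ⇒  (a,b)_∞ = +1.
v=17: a=17^0·(≡8), b=17^1·(≡10) mod 17; (8|17)=+1, (10|17)=-1; (−1)^{0·1·8}·(+1)^1·(-1)^0 = +1.
v=5: a=5^2·(≡2), b=5^1·(≡1) mod 5; (2|5)=-1, (1|5)=+1; (−1)^{2·1·2}·(-1)^1·(+1)^2 = -1.
v=7: a=7^-1·(≡4), b=7^-1·(≡6) mod 7; (4|7)=+1, (6|7)=-1; (−1)^{-1·-1·3}·(+1)^-1·(-1)^-1 = +1.
v=11: a=11^1·(≡7), b=11^1·(≡5) mod 11; (7|11)=-1, (5|11)=+1; (−1)^{1·1·5}·(-1)^1·(+1)^1 = +1.
Ram(77, 170170) = {2, 5}; no ℚ_2-point on the conic.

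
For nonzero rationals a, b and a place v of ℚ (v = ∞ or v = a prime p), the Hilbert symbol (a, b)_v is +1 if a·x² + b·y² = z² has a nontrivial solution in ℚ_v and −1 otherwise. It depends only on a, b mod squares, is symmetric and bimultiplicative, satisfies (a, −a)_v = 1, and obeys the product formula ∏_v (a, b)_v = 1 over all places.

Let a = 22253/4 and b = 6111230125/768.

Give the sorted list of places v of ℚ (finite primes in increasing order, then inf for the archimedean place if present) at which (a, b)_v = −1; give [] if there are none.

Mod squares: a ≡ 77, b ≡ 15015. Check v ∈ {∞, 2, 3, 5, 7, 11, 13, 17}.
v=2: v_2(a)=-2, v_2(b)=-8; units ≡ 5, 7 (mod 8); ε·ε+αω+βω = 0·1+-2·0+-8·1 ≡ 0  ⇒  (a,b)_2 = +1.
v=17: a=17^2·(≡15), b=17^2·(≡4) mod 17; (15|17)=+1, (4|17)=+1; (−1)^{2·2·8}·(+1)^2·(+1)^2 = +1.
v=11: a=11^1·(≡8), b=11^1·(≡5) mod 11; (8|11)=-1, (5|11)=+1; (−1)^{1·1·5}·(-1)^1·(+1)^1 = +1.
v=5: a=5^0·(≡2), b=5^3·(≡2) mod 5; (2|5)=-1, (2|5)=-1; (−1)^{0·3·2}·(-1)^3·(-1)^0 = -1.
v=∞: 77 > 0 and 15015 > 0  ⇒  (a,b)_∞ = +1.
v=3: a=3^0·(≡2), b=3^-1·(≡1) mod 3; (2|3)=-1, (1|3)=+1; (−1)^{0·-1·1}·(-1)^-1·(+1)^0 = -1.
v=7: a=7^1·(≡2), b=7^1·(≡3) mod 7; (2|7)=+1, (3|7)=-1; (−1)^{1·1·3}·(+1)^1·(-1)^1 = +1.
v=13: a=13^0·(≡9), b=13^3·(≡2) mod 13; (9|13)=+1, (2|13)=-1; (−1)^{0·3·6}·(+1)^3·(-1)^0 = +1.
|Ram(77, 15015)| = 2, even; anisotropic at {3, 5}.

[3, 5]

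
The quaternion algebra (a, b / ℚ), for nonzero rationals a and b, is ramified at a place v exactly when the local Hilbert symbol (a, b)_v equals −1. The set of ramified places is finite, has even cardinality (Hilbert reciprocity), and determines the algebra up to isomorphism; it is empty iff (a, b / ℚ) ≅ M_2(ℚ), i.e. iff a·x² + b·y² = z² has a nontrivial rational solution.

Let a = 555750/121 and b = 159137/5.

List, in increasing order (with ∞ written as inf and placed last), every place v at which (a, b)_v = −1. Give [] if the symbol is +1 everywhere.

Mod squares: a ≡ 2470, b ≡ 795685. Check v ∈ {∞, 2, 3, 5, 11, 13, 17, 19, 23, 37}.
v=∞: 2470 > 0 and 795685 > 0  ⇒  (a,b)_∞ = +1.
v=17: a=17^0·(≡10), b=17^1·(≡9) mod 17; (10|17)=-1, (9|17)=+1; (−1)^{0·1·8}·(-1)^1·(+1)^0 = -1.
v=5: a=5^3·(≡1), b=5^-1·(≡2) mod 5; (1|5)=+1, (2|5)=-1; (−1)^{3·-1·2}·(+1)^-1·(-1)^3 = -1.
v=23: a=23^0·(≡4), b=23^1·(≡13) mod 23; (4|23)=+1, (13|23)=+1; (−1)^{0·1·11}·(+1)^1·(+1)^0 = +1.
v=19: a=19^1·(≡4), b=19^0·(≡10) mod 19; (4|19)=+1, (10|19)=-1; (−1)^{1·0·9}·(+1)^0·(-1)^1 = -1.
v=11: a=11^-2·(≡8), b=11^1·(≡7) mod 11; (8|11)=-1, (7|11)=-1; (−1)^{-2·1·5}·(-1)^1·(-1)^-2 = -1.
v=37: a=37^0·(≡1), b=37^1·(≡24) mod 37; (1|37)=+1, (24|37)=-1; (−1)^{0·1·18}·(+1)^1·(-1)^0 = +1.
v=3: a=3^2·(≡1), b=3^0·(≡1) mod 3; (1|3)=+1, (1|3)=+1; (−1)^{2·0·1}·(+1)^0·(+1)^2 = +1.
v=13: a=13^1·(≡8), b=13^0·(≡6) mod 13; (8|13)=-1, (6|13)=-1; (−1)^{1·0·6}·(-1)^0·(-1)^1 = -1.
v=2: v_2(a)=1, v_2(b)=0; units ≡ 3, 5 (mod 8); ε·ε+αω+βω = 1·0+1·1+0·1 ≡ 1  ⇒  (a,b)_2 = -1.
Ram(2470, 795685) = {2, 5, 11, 13, 17, 19}; no ℚ_2-point on the conic.

[2, 5, 11, 13, 17, 19]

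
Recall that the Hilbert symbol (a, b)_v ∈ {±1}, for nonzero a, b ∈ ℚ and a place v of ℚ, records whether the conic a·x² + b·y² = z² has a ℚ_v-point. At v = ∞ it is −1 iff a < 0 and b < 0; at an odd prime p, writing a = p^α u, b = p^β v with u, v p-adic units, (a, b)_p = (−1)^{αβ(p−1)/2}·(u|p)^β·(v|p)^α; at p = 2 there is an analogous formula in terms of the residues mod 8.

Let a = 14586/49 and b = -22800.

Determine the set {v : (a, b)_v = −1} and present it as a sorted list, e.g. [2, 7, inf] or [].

[3, 13, 17, 19]

Mod squares: a ≡ 14586, b ≡ -57. Check v ∈ {∞, 2, 3, 5, 7, 11, 13, 17, 19}.
v=3: a=3^1·(≡2), b=3^1·(≡2) mod 3; (2|3)=-1, (2|3)=-1; (−1)^{1·1·1}·(-1)^1·(-1)^1 = -1.
v=13: a=13^1·(≡3), b=13^0·(≡2) mod 13; (3|13)=+1, (2|13)=-1; (−1)^{1·0·6}·(+1)^0·(-1)^1 = -1.
v=5: a=5^0·(≡4), b=5^2·(≡3) mod 5; (4|5)=+1, (3|5)=-1; (−1)^{0·2·2}·(+1)^2·(-1)^0 = +1.
v=7: a=7^-2·(≡5), b=7^0·(≡6) mod 7; (5|7)=-1, (6|7)=-1; (−1)^{-2·0·3}·(-1)^0·(-1)^-2 = +1.
v=17: a=17^1·(≡13), b=17^0·(≡14) mod 17; (13|17)=+1, (14|17)=-1; (−1)^{1·0·8}·(+1)^0·(-1)^1 = -1.
v=2: v_2(a)=1, v_2(b)=4; units ≡ 5, 7 (mod 8); ε·ε+αω+βω = 0·1+1·0+4·1 ≡ 0  ⇒  (a,b)_2 = +1.
v=19: a=19^0·(≡15), b=19^1·(≡16) mod 19; (15|19)=-1, (16|19)=+1; (−1)^{0·1·9}·(-1)^1·(+1)^0 = -1.
v=11: a=11^1·(≡10), b=11^0·(≡3) mod 11; (10|11)=-1, (3|11)=+1; (−1)^{1·0·5}·(-1)^0·(+1)^1 = +1.
v=∞: 14586 > 0 and -57 < 0  ⇒  (a,b)_∞ = +1.
Ram(14586, -57) = {3, 13, 17, 19}; no ℚ_3-point on the conic.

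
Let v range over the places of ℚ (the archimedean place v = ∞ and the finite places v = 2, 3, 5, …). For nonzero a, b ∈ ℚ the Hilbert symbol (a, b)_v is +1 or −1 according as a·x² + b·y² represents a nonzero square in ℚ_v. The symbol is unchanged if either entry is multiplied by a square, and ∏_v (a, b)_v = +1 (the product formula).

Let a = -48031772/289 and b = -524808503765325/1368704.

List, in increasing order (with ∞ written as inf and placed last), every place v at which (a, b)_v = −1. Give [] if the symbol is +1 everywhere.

[29, inf]

Mod squares: a ≡ -33263, b ≡ -1530098. Check v ∈ {∞, 2, 3, 5, 13, 17, 19, 23, 29, 31, 37, 43}.
v=13: a=13^0·(≡10), b=13^2·(≡8) mod 13; (10|13)=+1, (8|13)=-1; (−1)^{0·2·6}·(+1)^2·(-1)^0 = +1.
v=∞: -33263 < 0 and -1530098 < 0  ⇒  (a,b)_∞ = -1.
v=19: a=19^2·(≡6), b=19^2·(≡10) mod 19; (6|19)=+1, (10|19)=-1; (−1)^{2·2·9}·(+1)^2·(-1)^2 = +1.
v=17: a=17^-2·(≡11), b=17^-2·(≡2) mod 17; (11|17)=-1, (2|17)=+1; (−1)^{-2·-2·8}·(-1)^-2·(+1)^-2 = +1.
v=37: a=37^1·(≡28), b=37^-1·(≡28) mod 37; (28|37)=+1, (28|37)=+1; (−1)^{1·-1·18}·(+1)^-1·(+1)^1 = +1.
v=3: a=3^0·(≡1), b=3^2·(≡1) mod 3; (1|3)=+1, (1|3)=+1; (−1)^{0·2·1}·(+1)^2·(+1)^0 = +1.
v=29: a=29^1·(≡20), b=29^1·(≡3) mod 29; (20|29)=+1, (3|29)=-1; (−1)^{1·1·14}·(+1)^1·(-1)^1 = -1.
v=5: a=5^0·(≡2), b=5^2·(≡3) mod 5; (2|5)=-1, (3|5)=-1; (−1)^{0·2·2}·(-1)^2·(-1)^0 = +1.
v=2: v_2(a)=2, v_2(b)=-7; units ≡ 1, 7 (mod 8); ε·ε+αω+βω = 0·1+2·0+-7·0 ≡ 0  ⇒  (a,b)_2 = +1.
v=31: a=31^1·(≡3), b=31^1·(≡10) mod 31; (3|31)=-1, (10|31)=+1; (−1)^{1·1·15}·(-1)^1·(+1)^1 = +1.
v=43: a=43^0·(≡7), b=43^2·(≡21) mod 43; (7|43)=-1, (21|43)=+1; (−1)^{0·2·21}·(-1)^2·(+1)^0 = +1.
v=23: a=23^0·(≡9), b=23^1·(≡1) mod 23; (9|23)=+1, (1|23)=+1; (−1)^{0·1·11}·(+1)^1·(+1)^0 = +1.
|Ram(-33263, -1530098)| = 2, even; anisotropic at {29, ∞}.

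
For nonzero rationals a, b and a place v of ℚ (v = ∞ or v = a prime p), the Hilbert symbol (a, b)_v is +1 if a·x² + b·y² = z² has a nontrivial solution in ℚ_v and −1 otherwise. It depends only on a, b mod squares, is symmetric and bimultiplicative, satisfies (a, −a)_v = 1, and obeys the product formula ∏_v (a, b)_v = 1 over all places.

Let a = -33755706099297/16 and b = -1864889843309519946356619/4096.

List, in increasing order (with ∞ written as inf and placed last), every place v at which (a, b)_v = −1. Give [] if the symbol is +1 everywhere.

[7, 13, 29, inf]

Mod squares: a ≡ -124033, b ≡ -611. Check v ∈ {∞, 2, 3, 7, 13, 29, 47}.
v=∞: -124033 < 0 and -611 < 0  ⇒  (a,b)_∞ = -1.
v=3: a=3^6·(≡2), b=3^12·(≡1) mod 3; (2|3)=-1, (1|3)=+1; (−1)^{6·12·1}·(-1)^12·(+1)^6 = +1.
v=29: a=29^1·(≡15), b=29^2·(≡12) mod 29; (15|29)=-1, (12|29)=-1; (−1)^{1·2·14}·(-1)^2·(-1)^1 = -1.
v=47: a=47^3·(≡35), b=47^5·(≡21) mod 47; (35|47)=-1, (21|47)=+1; (−1)^{3·5·23}·(-1)^5·(+1)^3 = +1.
v=7: a=7^1·(≡3), b=7^2·(≡3) mod 7; (3|7)=-1, (3|7)=-1; (−1)^{1·2·3}·(-1)^2·(-1)^1 = -1.
v=2: v_2(a)=-4, v_2(b)=-12; units ≡ 7, 5 (mod 8); ε·ε+αω+βω = 1·0+-4·1+-12·0 ≡ 0  ⇒  (a,b)_2 = +1.
v=13: a=13^3·(≡4), b=13^5·(≡8) mod 13; (4|13)=+1, (8|13)=-1; (−1)^{3·5·6}·(+1)^5·(-1)^3 = -1.
|Ram(-124033, -611)| = 4, even; anisotropic at {7, 13, 29, ∞}.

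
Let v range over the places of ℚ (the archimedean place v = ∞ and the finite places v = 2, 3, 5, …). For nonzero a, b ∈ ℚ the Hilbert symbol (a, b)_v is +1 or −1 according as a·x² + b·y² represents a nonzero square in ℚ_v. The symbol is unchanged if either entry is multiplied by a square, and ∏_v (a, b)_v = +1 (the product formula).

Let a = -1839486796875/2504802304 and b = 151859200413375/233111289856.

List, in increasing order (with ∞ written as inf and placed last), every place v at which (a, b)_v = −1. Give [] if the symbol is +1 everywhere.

(a, b) ≡ (-195, 15) mod (ℚ^×)²; places V = {2, 3, 5, 7, 13, 17, 23, 37, 41, ∞}.
(a,b)_17: α=-2, u≡16; β=0, v≡4 (mod 17); (16|17)=+1, (4|17)=+1; sign (−1)^0·+1^0·+1^-2 = +1.
(a,b)_∞: sgn(-195)=−, sgn(15)=+, so +1.
(a,b)_3: α=3, u≡1; β=7, v≡2 (mod 3); (1|3)=+1, (2|3)=-1; sign (−1)^1·+1^7·-1^3 = +1.
(a,b)_23: α=-2, u≡16; β=-2, v≡10 (mod 23); (16|23)=+1, (10|23)=-1; sign (−1)^0·+1^-2·-1^-2 = +1.
(a,b)_41: α=0, u≡32; β=-2, v≡17 (mod 41); (32|41)=+1, (17|41)=-1; sign (−1)^0·+1^-2·-1^0 = +1.
(a,b)_13: α=1, u≡11; β=2, v≡2 (mod 13); (11|13)=-1, (2|13)=-1; sign (−1)^0·-1^2·-1^1 = -1.
(a,b)_7: α=2, u≡2; β=4, v≡4 (mod 7); (2|7)=+1, (4|7)=+1; sign (−1)^0·+1^4·+1^2 = +1.
(a,b)_37: α=2, u≡21; β=2, v≡20 (mod 37); (21|37)=+1, (20|37)=-1; sign (−1)^0·+1^2·-1^2 = +1.
(a,b)_5: α=7, u≡1; β=3, v≡2 (mod 5); (1|5)=+1, (2|5)=-1; sign (−1)^0·+1^3·-1^7 = -1.
(a,b)_2: α=-14, β=-18; u≡5, v≡7 (mod 8); ε(u)ε(v)=0·1, αω(v)=-14·0, βω(u)=-18·1; sum ≡ 0  ⇒  +1.
|Ram(-195, 15)| = 2, even; anisotropic at {5, 13}.

[5, 13]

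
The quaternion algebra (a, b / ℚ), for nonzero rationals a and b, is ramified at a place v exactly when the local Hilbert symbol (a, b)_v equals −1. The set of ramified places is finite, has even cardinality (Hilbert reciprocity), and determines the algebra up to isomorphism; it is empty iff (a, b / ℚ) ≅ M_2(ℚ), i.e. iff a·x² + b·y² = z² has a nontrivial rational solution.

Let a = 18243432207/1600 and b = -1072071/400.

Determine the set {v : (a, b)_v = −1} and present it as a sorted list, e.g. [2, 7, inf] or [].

[7, 11, 13, 17]

Mod squares: a ≡ 7, b ≡ -2431. Check v ∈ {∞, 2, 3, 5, 7, 11, 13, 17}.
v=7: a=7^3·(≡2), b=7^2·(≡3) mod 7; (2|7)=+1, (3|7)=-1; (−1)^{3·2·3}·(+1)^2·(-1)^3 = -1.
v=11: a=11^2·(≡8), b=11^1·(≡8) mod 11; (8|11)=-1, (8|11)=-1; (−1)^{2·1·5}·(-1)^1·(-1)^2 = -1.
v=17: a=17^2·(≡7), b=17^1·(≡14) mod 17; (7|17)=-1, (14|17)=-1; (−1)^{2·1·8}·(-1)^1·(-1)^2 = -1.
v=13: a=13^2·(≡7), b=13^1·(≡7) mod 13; (7|13)=-1, (7|13)=-1; (−1)^{2·1·6}·(-1)^1·(-1)^2 = -1.
v=2: v_2(a)=-6, v_2(b)=-4; units ≡ 7, 1 (mod 8); ε·ε+αω+βω = 1·0+-6·0+-4·0 ≡ 0  ⇒  (a,b)_2 = +1.
v=∞: 7 > 0 and -2431 < 0  ⇒  (a,b)_∞ = +1.
v=3: a=3^2·(≡1), b=3^2·(≡2) mod 3; (1|3)=+1, (2|3)=-1; (−1)^{2·2·1}·(+1)^2·(-1)^2 = +1.
v=5: a=5^-2·(≡3), b=5^-2·(≡4) mod 5; (3|5)=-1, (4|5)=+1; (−1)^{-2·-2·2}·(-1)^-2·(+1)^-2 = +1.
(7, -2431 / ℚ) ramifies at {7, 11, 13, 17}: a division algebra.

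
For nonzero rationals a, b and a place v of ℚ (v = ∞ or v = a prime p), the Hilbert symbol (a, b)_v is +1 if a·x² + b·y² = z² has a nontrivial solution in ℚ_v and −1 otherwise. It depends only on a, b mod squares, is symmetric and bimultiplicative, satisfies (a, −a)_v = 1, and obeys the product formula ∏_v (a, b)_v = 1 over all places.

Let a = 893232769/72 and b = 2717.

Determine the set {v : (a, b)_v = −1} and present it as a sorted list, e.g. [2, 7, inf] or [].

(a, b) ≡ (2, 2717) mod (ℚ^×)²; places V = {2, 3, 11, 13, 19, ∞}.
(a,b)_2: α=-3, β=0; u≡1, v≡5 (mod 8); ε(u)ε(v)=0·0, αω(v)=-3·1, βω(u)=0·0; sum ≡ 1  ⇒  -1.
(a,b)_∞: sgn(2)=+, sgn(2717)=+, so +1.
(a,b)_11: α=4, u≡6; β=1, v≡5 (mod 11); (6|11)=-1, (5|11)=+1; sign (−1)^0·-1^1·+1^4 = -1.
(a,b)_13: α=2, u≡8; β=1, v≡1 (mod 13); (8|13)=-1, (1|13)=+1; sign (−1)^0·-1^1·+1^2 = -1.
(a,b)_19: α=2, u≡15; β=1, v≡10 (mod 19); (15|19)=-1, (10|19)=-1; sign (−1)^0·-1^1·-1^2 = -1.
(a,b)_3: α=-2, u≡2; β=0, v≡2 (mod 3); (2|3)=-1, (2|3)=-1; sign (−1)^0·-1^0·-1^-2 = +1.
Ram(2, 2717) = {2, 11, 13, 19}; no ℚ_2-point on the conic.

[2, 11, 13, 19]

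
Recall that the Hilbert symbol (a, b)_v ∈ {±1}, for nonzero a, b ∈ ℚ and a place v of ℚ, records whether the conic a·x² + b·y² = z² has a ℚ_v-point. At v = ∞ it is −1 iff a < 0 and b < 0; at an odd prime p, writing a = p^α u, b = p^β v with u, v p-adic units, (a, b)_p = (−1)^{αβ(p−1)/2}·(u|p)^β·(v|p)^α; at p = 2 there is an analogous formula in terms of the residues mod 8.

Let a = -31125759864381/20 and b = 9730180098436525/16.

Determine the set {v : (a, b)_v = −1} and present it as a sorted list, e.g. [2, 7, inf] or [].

Mod squares: a ≡ -4356787305, b ≡ 10621. Check v ∈ {∞, 2, 3, 5, 7, 13, 19, 23, 29, 41, 43}.
v=43: a=43^1·(≡37), b=43^1·(≡42) mod 43; (37|43)=-1, (42|43)=-1; (−1)^{1·1·21}·(-1)^1·(-1)^1 = -1.
v=41: a=41^1·(≡8), b=41^2·(≡32) mod 41; (8|41)=+1, (32|41)=+1; (−1)^{1·2·20}·(+1)^2·(+1)^1 = +1.
v=19: a=19^1·(≡8), b=19^1·(≡10) mod 19; (8|19)=-1, (10|19)=-1; (−1)^{1·1·9}·(-1)^1·(-1)^1 = -1.
v=13: a=13^1·(≡11), b=13^1·(≡2) mod 13; (11|13)=-1, (2|13)=-1; (−1)^{1·1·6}·(-1)^1·(-1)^1 = +1.
v=7: a=7^2·(≡2), b=7^2·(≡2) mod 7; (2|7)=+1, (2|7)=+1; (−1)^{2·2·3}·(+1)^2·(+1)^2 = +1.
v=29: a=29^1·(≡16), b=29^2·(≡13) mod 29; (16|29)=+1, (13|29)=+1; (−1)^{1·2·14}·(+1)^2·(+1)^1 = +1.
v=5: a=5^-1·(≡1), b=5^2·(≡1) mod 5; (1|5)=+1, (1|5)=+1; (−1)^{-1·2·2}·(+1)^2·(+1)^-1 = +1.
v=23: a=23^1·(≡1), b=23^2·(≡3) mod 23; (1|23)=+1, (3|23)=+1; (−1)^{1·2·11}·(+1)^2·(+1)^1 = +1.
v=3: a=3^7·(≡2), b=3^0·(≡1) mod 3; (2|3)=-1, (1|3)=+1; (−1)^{7·0·1}·(-1)^0·(+1)^7 = +1.
v=2: v_2(a)=-2, v_2(b)=-4; units ≡ 7, 5 (mod 8); ε·ε+αω+βω = 1·0+-2·1+-4·0 ≡ 0  ⇒  (a,b)_2 = +1.
v=∞: -4356787305 < 0 and 10621 > 0  ⇒  (a,b)_∞ = +1.
Ram(-4356787305, 10621) = {19, 43}; no ℚ_19-point on the conic.

[19, 43]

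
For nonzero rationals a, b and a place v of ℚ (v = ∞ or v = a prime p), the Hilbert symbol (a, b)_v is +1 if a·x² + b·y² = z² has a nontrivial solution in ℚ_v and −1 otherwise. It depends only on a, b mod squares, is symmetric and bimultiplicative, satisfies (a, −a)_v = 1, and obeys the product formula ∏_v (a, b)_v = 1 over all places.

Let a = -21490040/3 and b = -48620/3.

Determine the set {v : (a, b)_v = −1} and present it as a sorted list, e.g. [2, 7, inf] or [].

[2, 3, 5, 13, 17, inf]

Mod squares: a ≡ -330, b ≡ -36465. Check v ∈ {∞, 2, 3, 5, 11, 13, 17}.
v=3: a=3^-1·(≡1), b=3^-1·(≡1) mod 3; (1|3)=+1, (1|3)=+1; (−1)^{-1·-1·1}·(+1)^-1·(+1)^-1 = -1.
v=2: v_2(a)=3, v_2(b)=2; units ≡ 3, 7 (mod 8); ε·ε+αω+βω = 1·1+3·0+2·1 ≡ 1  ⇒  (a,b)_2 = -1.
v=∞: -330 < 0 and -36465 < 0  ⇒  (a,b)_∞ = -1.
v=17: a=17^2·(≡5), b=17^1·(≡10) mod 17; (5|17)=-1, (10|17)=-1; (−1)^{2·1·8}·(-1)^1·(-1)^2 = -1.
v=13: a=13^2·(≡2), b=13^1·(≡10) mod 13; (2|13)=-1, (10|13)=+1; (−1)^{2·1·6}·(-1)^1·(+1)^2 = -1.
v=11: a=11^1·(≡5), b=11^1·(≡8) mod 11; (5|11)=+1, (8|11)=-1; (−1)^{1·1·5}·(+1)^1·(-1)^1 = +1.
v=5: a=5^1·(≡4), b=5^1·(≡2) mod 5; (4|5)=+1, (2|5)=-1; (−1)^{1·1·2}·(+1)^1·(-1)^1 = -1.
|Ram(-330, -36465)| = 6, even; anisotropic at {2, 3, 5, 13, 17, ∞}.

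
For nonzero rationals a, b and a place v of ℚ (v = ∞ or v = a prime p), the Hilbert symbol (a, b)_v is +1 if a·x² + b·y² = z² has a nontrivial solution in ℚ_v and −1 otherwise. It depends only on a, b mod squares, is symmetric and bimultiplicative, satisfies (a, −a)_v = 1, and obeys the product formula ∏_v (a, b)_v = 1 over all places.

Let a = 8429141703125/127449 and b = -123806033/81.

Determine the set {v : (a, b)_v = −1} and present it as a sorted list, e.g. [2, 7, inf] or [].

[31, 37]

(a, b) ≡ (26381, -342953) mod (ℚ^×)²; places V = {2, 3, 5, 7, 11, 13, 17, 19, 23, 31, 37, ∞}.
(a,b)_31: α=1, u≡4; β=1, v≡14 (mod 31); (4|31)=+1, (14|31)=+1; sign (−1)^1·+1^1·+1^1 = -1.
(a,b)_5: α=6, u≡1; β=0, v≡2 (mod 5); (1|5)=+1, (2|5)=-1; sign (−1)^0·+1^0·-1^6 = +1.
(a,b)_37: α=1, u≡27; β=1, v≡35 (mod 37); (27|37)=+1, (35|37)=-1; sign (−1)^0·+1^1·-1^1 = -1.
(a,b)_∞: sgn(26381)=+, sgn(-342953)=−, so +1.
(a,b)_11: α=2, u≡9; β=0, v≡3 (mod 11); (9|11)=+1, (3|11)=+1; sign (−1)^0·+1^0·+1^2 = +1.
(a,b)_2: α=0, β=0; u≡5, v≡7 (mod 8); ε(u)ε(v)=0·1, αω(v)=0·0, βω(u)=0·1; sum ≡ 0  ⇒  +1.
(a,b)_23: α=1, u≡15; β=1, v≡6 (mod 23); (15|23)=-1, (6|23)=+1; sign (−1)^1·-1^1·+1^1 = +1.
(a,b)_17: α=-2, u≡5; β=0, v≡12 (mod 17); (5|17)=-1, (12|17)=-1; sign (−1)^0·-1^0·-1^-2 = +1.
(a,b)_7: α=-2, u≡6; β=0, v≡5 (mod 7); (6|7)=-1, (5|7)=-1; sign (−1)^0·-1^0·-1^-2 = +1.
(a,b)_13: α=2, u≡1; β=1, v≡4 (mod 13); (1|13)=+1, (4|13)=+1; sign (−1)^0·+1^1·+1^2 = +1.
(a,b)_19: α=0, u≡9; β=2, v≡7 (mod 19); (9|19)=+1, (7|19)=+1; sign (−1)^0·+1^2·+1^0 = +1.
(a,b)_3: α=-2, u≡2; β=-4, v≡1 (mod 3); (2|3)=-1, (1|3)=+1; sign (−1)^0·-1^-4·+1^-2 = +1.
|Ram(26381, -342953)| = 2, even; anisotropic at {31, 37}.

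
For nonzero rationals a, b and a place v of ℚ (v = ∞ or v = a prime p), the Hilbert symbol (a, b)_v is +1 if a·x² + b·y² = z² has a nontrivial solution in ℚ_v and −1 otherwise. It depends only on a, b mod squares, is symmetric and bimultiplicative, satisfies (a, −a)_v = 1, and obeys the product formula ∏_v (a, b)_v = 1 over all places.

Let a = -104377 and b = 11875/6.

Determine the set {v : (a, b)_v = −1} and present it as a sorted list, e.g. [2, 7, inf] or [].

[3, 31]

Mod squares: a ≡ -104377, b ≡ 114. Check v ∈ {∞, 2, 3, 5, 7, 13, 19, 31, 37}.
v=13: a=13^1·(≡5), b=13^0·(≡1) mod 13; (5|13)=-1, (1|13)=+1; (−1)^{1·0·6}·(-1)^0·(+1)^1 = +1.
v=19: a=19^0·(≡9), b=19^1·(≡6) mod 19; (9|19)=+1, (6|19)=+1; (−1)^{0·1·9}·(+1)^1·(+1)^0 = +1.
v=3: a=3^0·(≡2), b=3^-1·(≡2) mod 3; (2|3)=-1, (2|3)=-1; (−1)^{0·-1·1}·(-1)^-1·(-1)^0 = -1.
v=∞: -104377 < 0 and 114 > 0  ⇒  (a,b)_∞ = +1.
v=7: a=7^1·(≡6), b=7^0·(≡4) mod 7; (6|7)=-1, (4|7)=+1; (−1)^{1·0·3}·(-1)^0·(+1)^1 = +1.
v=31: a=31^1·(≡12), b=31^0·(≡21) mod 31; (12|31)=-1, (21|31)=-1; (−1)^{1·0·15}·(-1)^0·(-1)^1 = -1.
v=2: v_2(a)=0, v_2(b)=-1; units ≡ 7, 1 (mod 8); ε·ε+αω+βω = 1·0+0·0+-1·0 ≡ 0  ⇒  (a,b)_2 = +1.
v=5: a=5^0·(≡3), b=5^4·(≡4) mod 5; (3|5)=-1, (4|5)=+1; (−1)^{0·4·2}·(-1)^4·(+1)^0 = +1.
v=37: a=37^1·(≡28), b=37^0·(≡12) mod 37; (28|37)=+1, (12|37)=+1; (−1)^{1·0·18}·(+1)^0·(+1)^1 = +1.
Ram(-104377, 114) = {3, 31}; no ℚ_3-point on the conic.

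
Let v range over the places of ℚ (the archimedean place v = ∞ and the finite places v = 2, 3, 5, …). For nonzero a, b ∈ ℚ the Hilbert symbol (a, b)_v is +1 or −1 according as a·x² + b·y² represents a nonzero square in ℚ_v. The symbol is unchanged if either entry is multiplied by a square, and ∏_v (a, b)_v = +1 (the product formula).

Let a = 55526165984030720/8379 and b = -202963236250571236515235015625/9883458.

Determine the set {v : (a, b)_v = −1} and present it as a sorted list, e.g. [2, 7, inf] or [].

Mod squares: a ≡ 30305, b ≡ -75922. Check v ∈ {∞, 2, 3, 5, 7, 11, 13, 17, 19, 29, 37}.
v=37: a=37^0·(≡24), b=37^2·(≡17) mod 37; (24|37)=-1, (17|37)=-1; (−1)^{0·2·18}·(-1)^2·(-1)^0 = +1.
v=2: v_2(a)=12, v_2(b)=-1; units ≡ 1, 7 (mod 8); ε·ε+αω+βω = 0·1+12·0+-1·0 ≡ 0  ⇒  (a,b)_2 = +1.
v=17: a=17^4·(≡10), b=17^7·(≡3) mod 17; (10|17)=-1, (3|17)=-1; (−1)^{4·7·8}·(-1)^7·(-1)^4 = -1.
v=11: a=11^3·(≡1), b=11^5·(≡7) mod 11; (1|11)=+1, (7|11)=-1; (−1)^{3·5·5}·(+1)^5·(-1)^3 = +1.
v=7: a=7^-2·(≡2), b=7^1·(≡1) mod 7; (2|7)=+1, (1|7)=+1; (−1)^{-2·1·3}·(+1)^1·(+1)^-2 = +1.
v=13: a=13^0·(≡8), b=13^-2·(≡11) mod 13; (8|13)=-1, (11|13)=-1; (−1)^{0·-2·6}·(-1)^-2·(-1)^0 = +1.
v=5: a=5^1·(≡1), b=5^6·(≡3) mod 5; (1|5)=+1, (3|5)=-1; (−1)^{1·6·2}·(+1)^6·(-1)^1 = -1.
v=19: a=19^-1·(≡18), b=19^-2·(≡15) mod 19; (18|19)=-1, (15|19)=-1; (−1)^{-1·-2·9}·(-1)^-2·(-1)^-1 = -1.
v=3: a=3^-2·(≡2), b=3^-4·(≡2) mod 3; (2|3)=-1, (2|3)=-1; (−1)^{-2·-4·1}·(-1)^-4·(-1)^-2 = +1.
v=∞: 30305 > 0 and -75922 < 0  ⇒  (a,b)_∞ = +1.
v=29: a=29^3·(≡9), b=29^5·(≡11) mod 29; (9|29)=+1, (11|29)=-1; (−1)^{3·5·14}·(+1)^5·(-1)^3 = -1.
Ram(30305, -75922) = {5, 17, 19, 29}; no ℚ_5-point on the conic.

[5, 17, 19, 29]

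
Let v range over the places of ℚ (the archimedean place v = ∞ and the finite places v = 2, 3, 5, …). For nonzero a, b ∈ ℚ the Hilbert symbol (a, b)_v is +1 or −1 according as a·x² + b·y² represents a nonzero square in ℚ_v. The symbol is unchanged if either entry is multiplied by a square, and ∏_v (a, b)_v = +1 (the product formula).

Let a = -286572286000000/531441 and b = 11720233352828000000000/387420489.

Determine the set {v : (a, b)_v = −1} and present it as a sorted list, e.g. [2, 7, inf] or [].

Mod squares: a ≡ -286, b ≡ 1430. Check v ∈ {∞, 2, 3, 5, 7, 11, 13}.
v=7: a=7^2·(≡2), b=7^2·(≡1) mod 7; (2|7)=+1, (1|7)=+1; (−1)^{2·2·3}·(+1)^2·(+1)^2 = +1.
v=2: v_2(a)=7, v_2(b)=11; units ≡ 1, 3 (mod 8); ε·ε+αω+βω = 0·1+7·1+11·0 ≡ 1  ⇒  (a,b)_2 = -1.
v=11: a=11^3·(≡7), b=11^5·(≡4) mod 11; (7|11)=-1, (4|11)=+1; (−1)^{3·5·5}·(-1)^5·(+1)^3 = +1.
v=3: a=3^-12·(≡2), b=3^-18·(≡2) mod 3; (2|3)=-1, (2|3)=-1; (−1)^{-12·-18·1}·(-1)^-18·(-1)^-12 = +1.
v=5: a=5^6·(≡1), b=5^9·(≡4) mod 5; (1|5)=+1, (4|5)=+1; (−1)^{6·9·2}·(+1)^9·(+1)^6 = +1.
v=∞: -286 < 0 and 1430 > 0  ⇒  (a,b)_∞ = +1.
v=13: a=13^3·(≡4), b=13^5·(≡6) mod 13; (4|13)=+1, (6|13)=-1; (−1)^{3·5·6}·(+1)^5·(-1)^3 = -1.
|Ram(-286, 1430)| = 2, even; anisotropic at {2, 13}.

[2, 13]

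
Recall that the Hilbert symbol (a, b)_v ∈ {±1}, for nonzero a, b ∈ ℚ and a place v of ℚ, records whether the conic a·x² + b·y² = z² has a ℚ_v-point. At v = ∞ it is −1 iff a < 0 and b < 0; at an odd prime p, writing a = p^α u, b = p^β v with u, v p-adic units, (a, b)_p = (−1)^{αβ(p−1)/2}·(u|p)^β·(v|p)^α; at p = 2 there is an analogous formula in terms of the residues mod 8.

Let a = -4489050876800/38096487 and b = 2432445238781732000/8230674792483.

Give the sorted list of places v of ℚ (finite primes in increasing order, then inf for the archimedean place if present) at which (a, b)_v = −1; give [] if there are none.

(a, b) ≡ (-1426, 21390) mod (ℚ^×)²; places V = {2, 3, 5, 7, 11, 13, 23, 31, ∞}.
(a,b)_∞: sgn(-1426)=−, sgn(21390)=+, so +1.
(a,b)_3: α=-4, u≡2; β=-9, v≡2 (mod 3); (2|3)=-1, (2|3)=-1; sign (−1)^0·-1^-9·-1^-4 = -1.
(a,b)_5: α=2, u≡4; β=3, v≡2 (mod 5); (4|5)=+1, (2|5)=-1; sign (−1)^0·+1^3·-1^2 = +1.
(a,b)_2: α=7, β=5; u≡7, v≡7 (mod 8); ε(u)ε(v)=1·1, αω(v)=7·0, βω(u)=5·0; sum ≡ 1  ⇒  -1.
(a,b)_7: α=2, u≡1; β=0, v≡5 (mod 7); (1|7)=+1, (5|7)=-1; sign (−1)^0·+1^0·-1^2 = +1.
(a,b)_11: α=-2, u≡1; β=-4, v≡10 (mod 11); (1|11)=+1, (10|11)=-1; sign (−1)^0·+1^-4·-1^-2 = +1.
(a,b)_23: α=-1, u≡17; β=1, v≡17 (mod 23); (17|23)=-1, (17|23)=-1; sign (−1)^1·-1^1·-1^-1 = -1.
(a,b)_31: α=5, u≡1; β=9, v≡9 (mod 31); (1|31)=+1, (9|31)=+1; sign (−1)^1·+1^9·+1^5 = -1.
(a,b)_13: α=-2, u≡10; β=-4, v≡7 (mod 13); (10|13)=+1, (7|13)=-1; sign (−1)^0·+1^-4·-1^-2 = +1.
(-1426, 21390 / ℚ) ramifies at {2, 3, 23, 31}: a division algebra.

[2, 3, 23, 31]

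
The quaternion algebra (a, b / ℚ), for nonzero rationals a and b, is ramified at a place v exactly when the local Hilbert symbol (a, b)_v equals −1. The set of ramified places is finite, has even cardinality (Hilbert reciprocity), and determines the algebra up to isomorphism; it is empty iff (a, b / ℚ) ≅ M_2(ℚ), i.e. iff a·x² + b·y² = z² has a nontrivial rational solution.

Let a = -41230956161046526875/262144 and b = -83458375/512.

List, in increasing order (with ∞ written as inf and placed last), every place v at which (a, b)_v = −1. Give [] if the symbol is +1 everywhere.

[2, 5, 7, 11, 13, inf]

(a, b) ≡ (-203, -6676670) mod (ℚ^×)²; places V = {2, 3, 5, 7, 11, 13, 23, 29, ∞}.
(a,b)_11: α=2, u≡10; β=1, v≡8 (mod 11); (10|11)=-1, (8|11)=-1; sign (−1)^0·-1^1·-1^2 = -1.
(a,b)_3: α=6, u≡1; β=0, v≡1 (mod 3); (1|3)=+1, (1|3)=+1; sign (−1)^0·+1^0·+1^6 = +1.
(a,b)_13: α=2, u≡11; β=1, v≡9 (mod 13); (11|13)=-1, (9|13)=+1; sign (−1)^0·-1^1·+1^2 = -1.
(a,b)_7: α=3, u≡5; β=1, v≡6 (mod 7); (5|7)=-1, (6|7)=-1; sign (−1)^1·-1^1·-1^3 = -1.
(a,b)_29: α=3, u≡20; β=1, v≡6 (mod 29); (20|29)=+1, (6|29)=+1; sign (−1)^0·+1^1·+1^3 = +1.
(a,b)_23: α=2, u≡18; β=1, v≡18 (mod 23); (18|23)=+1, (18|23)=+1; sign (−1)^0·+1^1·+1^2 = +1.
(a,b)_∞: sgn(-203)=−, sgn(-6676670)=−, so -1.
(a,b)_2: α=-18, β=-9; u≡5, v≡1 (mod 8); ε(u)ε(v)=0·0, αω(v)=-18·0, βω(u)=-9·1; sum ≡ 1  ⇒  -1.
(a,b)_5: α=4, u≡3; β=3, v≡4 (mod 5); (3|5)=-1, (4|5)=+1; sign (−1)^0·-1^3·+1^4 = -1.
(-203, -6676670 / ℚ) ramifies at {2, 5, 7, 11, 13, ∞}: a division algebra.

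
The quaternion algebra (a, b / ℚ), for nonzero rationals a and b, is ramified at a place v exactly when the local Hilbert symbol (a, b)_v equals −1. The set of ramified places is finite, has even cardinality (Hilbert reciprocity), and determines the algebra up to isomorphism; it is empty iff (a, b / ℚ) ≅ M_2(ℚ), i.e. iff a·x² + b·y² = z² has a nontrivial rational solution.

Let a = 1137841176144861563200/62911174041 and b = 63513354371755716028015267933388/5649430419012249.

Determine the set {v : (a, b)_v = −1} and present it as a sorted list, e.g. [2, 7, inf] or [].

(a, b) ≡ (37, 30107) mod (ℚ^×)²; places V = {2, 3, 5, 7, 11, 17, 23, 29, 31, 37, ∞}.
(a,b)_37: α=7, u≡30; β=10, v≡9 (mod 37); (30|37)=+1, (9|37)=+1; sign (−1)^0·+1^10·+1^7 = +1.
(a,b)_11: α=0, u≡1; β=5, v≡1 (mod 11); (1|11)=+1, (1|11)=+1; sign (−1)^0·+1^5·+1^0 = +1.
(a,b)_5: α=2, u≡3; β=0, v≡2 (mod 5); (3|5)=-1, (2|5)=-1; sign (−1)^0·-1^0·-1^2 = +1.
(a,b)_17: α=2, u≡11; β=3, v≡7 (mod 17); (11|17)=-1, (7|17)=-1; sign (−1)^0·-1^3·-1^2 = -1.
(a,b)_3: α=-4, u≡1; β=-2, v≡2 (mod 3); (1|3)=+1, (2|3)=-1; sign (−1)^0·+1^-2·-1^-4 = +1.
(a,b)_7: α=2, u≡4; β=3, v≡6 (mod 7); (4|7)=+1, (6|7)=-1; sign (−1)^0·+1^3·-1^2 = +1.
(a,b)_29: α=-2, u≡14; β=-4, v≡23 (mod 29); (14|29)=-1, (23|29)=+1; sign (−1)^0·-1^-4·+1^-2 = +1.
(a,b)_23: α=2, u≡5; β=3, v≡14 (mod 23); (5|23)=-1, (14|23)=-1; sign (−1)^0·-1^3·-1^2 = -1.
(a,b)_∞: sgn(37)=+, sgn(30107)=+, so +1.
(a,b)_2: α=6, β=2; u≡5, v≡3 (mod 8); ε(u)ε(v)=0·1, αω(v)=6·1, βω(u)=2·1; sum ≡ 0  ⇒  +1.
(a,b)_31: α=-4, u≡13; β=-6, v≡15 (mod 31); (13|31)=-1, (15|31)=-1; sign (−1)^0·-1^-6·-1^-4 = +1.
(37, 30107 / ℚ) ramifies at {17, 23}: a division algebra.

[17, 23]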